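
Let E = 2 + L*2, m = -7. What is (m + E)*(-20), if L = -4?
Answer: 260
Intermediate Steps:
E = -6 (E = 2 - 4*2 = 2 - 8 = -6)
(m + E)*(-20) = (-7 - 6)*(-20) = -13*(-20) = 260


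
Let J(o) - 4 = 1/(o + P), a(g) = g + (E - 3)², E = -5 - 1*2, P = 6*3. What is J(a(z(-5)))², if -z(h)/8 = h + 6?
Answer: 194481/12100 ≈ 16.073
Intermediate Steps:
P = 18
E = -7 (E = -5 - 2 = -7)
z(h) = -48 - 8*h (z(h) = -8*(h + 6) = -8*(6 + h) = -48 - 8*h)
a(g) = 100 + g (a(g) = g + (-7 - 3)² = g + (-10)² = g + 100 = 100 + g)
J(o) = 4 + 1/(18 + o) (J(o) = 4 + 1/(o + 18) = 4 + 1/(18 + o))
J(a(z(-5)))² = ((73 + 4*(100 + (-48 - 8*(-5))))/(18 + (100 + (-48 - 8*(-5)))))² = ((73 + 4*(100 + (-48 + 40)))/(18 + (100 + (-48 + 40))))² = ((73 + 4*(100 - 8))/(18 + (100 - 8)))² = ((73 + 4*92)/(18 + 92))² = ((73 + 368)/110)² = ((1/110)*441)² = (441/110)² = 194481/12100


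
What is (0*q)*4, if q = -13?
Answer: 0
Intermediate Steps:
(0*q)*4 = (0*(-13))*4 = 0*4 = 0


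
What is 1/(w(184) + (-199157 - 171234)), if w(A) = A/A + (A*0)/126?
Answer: -1/370390 ≈ -2.6999e-6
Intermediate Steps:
w(A) = 1 (w(A) = 1 + 0*(1/126) = 1 + 0 = 1)
1/(w(184) + (-199157 - 171234)) = 1/(1 + (-199157 - 171234)) = 1/(1 - 370391) = 1/(-370390) = -1/370390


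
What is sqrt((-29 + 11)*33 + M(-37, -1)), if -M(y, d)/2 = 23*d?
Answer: 2*I*sqrt(137) ≈ 23.409*I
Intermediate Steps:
M(y, d) = -46*d
sqrt((-29 + 11)*33 + M(-37, -1)) = sqrt((-29 + 11)*33 - 46*(-1)) = sqrt(-18*33 + 46) = sqrt(-594 + 46) = sqrt(-548) = 2*I*sqrt(137)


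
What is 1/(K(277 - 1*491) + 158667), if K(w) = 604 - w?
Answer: 1/159485 ≈ 6.2702e-6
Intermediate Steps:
1/(K(277 - 1*491) + 158667) = 1/((604 - (277 - 1*491)) + 158667) = 1/((604 - (277 - 491)) + 158667) = 1/((604 - 1*(-214)) + 158667) = 1/((604 + 214) + 158667) = 1/(818 + 158667) = 1/159485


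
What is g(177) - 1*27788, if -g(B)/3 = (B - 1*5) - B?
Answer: -27773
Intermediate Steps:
g(B) = 15 (g(B) = -3*((B - 1*5) - B) = -3*((B - 5) - B) = -3*((-5 + B) - B) = -3*(-5) = 15)
g(177) - 1*27788 = 15 - 1*27788 = 15 - 27788 = -27773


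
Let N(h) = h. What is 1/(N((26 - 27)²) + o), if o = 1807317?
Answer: 1/1807318 ≈ 5.5331e-7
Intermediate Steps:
1/(N((26 - 27)²) + o) = 1/((26 - 27)² + 1807317) = 1/((-1)² + 1807317) = 1/(1 + 1807317) = 1/1807318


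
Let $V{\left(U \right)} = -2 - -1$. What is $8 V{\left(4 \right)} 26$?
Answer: $-208$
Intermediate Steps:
$V{\left(U \right)} = -1$ ($V{\left(U \right)} = -2 + 1 = -1$)
$8 V{\left(4 \right)} 26 = 8 \left(-1\right) 26 = \left(-8\right) 26 = -208$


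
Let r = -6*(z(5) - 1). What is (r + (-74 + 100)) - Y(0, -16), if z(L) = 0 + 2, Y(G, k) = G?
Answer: 20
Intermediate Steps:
z(L) = 2
r = -6 (r = -6*(2 - 1) = -6*1 = -6)
(r + (-74 + 100)) - Y(0, -16) = (-6 + (-74 + 100)) - 1*0 = (-6 + 26) + 0 = 20 + 0 = 20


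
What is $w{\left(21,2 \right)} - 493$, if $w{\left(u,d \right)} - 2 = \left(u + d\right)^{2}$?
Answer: $38$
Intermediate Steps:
$w{\left(u,d \right)} = 2 + \left(d + u\right)^{2}$ ($w{\left(u,d \right)} = 2 + \left(u + d\right)^{2} = 2 + \left(d + u\right)^{2}$)
$w{\left(21,2 \right)} - 493 = \left(2 + \left(2 + 21\right)^{2}\right) - 493 = \left(2 + 23^{2}\right) - 493 = \left(2 + 529\right) - 493 = 531 - 493 = 38$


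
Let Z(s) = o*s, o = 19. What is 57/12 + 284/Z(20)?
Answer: 2089/380 ≈ 5.4974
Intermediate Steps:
Z(s) = 19*s
57/12 + 284/Z(20) = 57/12 + 284/((19*20)) = 57*(1/12) + 284/380 = 19/4 + 284*(1/380) = 19/4 + 71/95 = 2089/380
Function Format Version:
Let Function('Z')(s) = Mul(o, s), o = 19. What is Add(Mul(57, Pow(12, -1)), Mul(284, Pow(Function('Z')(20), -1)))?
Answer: Rational(2089, 380) ≈ 5.4974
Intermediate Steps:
Function('Z')(s) = Mul(19, s)
Add(Mul(57, Pow(12, -1)), Mul(284, Pow(Function('Z')(20), -1))) = Add(Mul(57, Pow(12, -1)), Mul(284, Pow(Mul(19, 20), -1))) = Add(Mul(57, Rational(1, 12)), Mul(284, Pow(380, -1))) = Add(Rational(19, 4), Mul(284, Rational(1, 380))) = Add(Rational(19, 4), Rational(71, 95)) = Rational(2089, 380)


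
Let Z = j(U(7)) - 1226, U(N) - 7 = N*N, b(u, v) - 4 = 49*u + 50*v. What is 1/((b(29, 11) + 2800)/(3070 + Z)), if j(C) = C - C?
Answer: 1844/4775 ≈ 0.38618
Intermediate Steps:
b(u, v) = 4 + 49*u + 50*v (b(u, v) = 4 + (49*u + 50*v) = 4 + 49*u + 50*v)
U(N) = 7 + N² (U(N) = 7 + N*N = 7 + N²)
j(C) = 0
Z = -1226 (Z = 0 - 1226 = -1226)
1/((b(29, 11) + 2800)/(3070 + Z)) = 1/(((4 + 49*29 + 50*11) + 2800)/(3070 - 1226)) = 1/(((4 + 1421 + 550) + 2800)/1844) = 1/((1975 + 2800)*(1/1844)) = 1/(4775*(1/1844)) = 1/(4775/1844) = 1844/4775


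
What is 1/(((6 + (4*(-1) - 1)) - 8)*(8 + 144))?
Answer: -1/1064 ≈ -0.00093985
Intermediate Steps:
1/(((6 + (4*(-1) - 1)) - 8)*(8 + 144)) = 1/(((6 + (-4 - 1)) - 8)*152) = 1/(((6 - 5) - 8)*152) = 1/((1 - 8)*152) = 1/(-7*152) = 1/(-1064) = -1/1064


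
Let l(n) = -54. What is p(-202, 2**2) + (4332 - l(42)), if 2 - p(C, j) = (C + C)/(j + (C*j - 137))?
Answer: 4128704/941 ≈ 4387.6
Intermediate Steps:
p(C, j) = 2 - 2*C/(-137 + j + C*j) (p(C, j) = 2 - (C + C)/(j + (C*j - 137)) = 2 - 2*C/(j + (-137 + C*j)) = 2 - 2*C/(-137 + j + C*j))
p(-202, 2**2) + (4332 - l(42)) = 2*(-137 + 2**2 - 1*(-202) - 202*2**2)/(-137 + 2**2 - 202*2**2) + (4332 - 1*(-54)) = 2*(-137 + 4 + 202 - 202*4)/(-137 + 4 - 202*4) + (4332 + 54) = 2*(-137 + 4 + 202 - 808)/(-137 + 4 - 808) + 4386 = 2*(-739)/(-941) + 4386 = 2*(-1/941)*(-739) + 4386 = 1478/941 + 4386 = 4128704/941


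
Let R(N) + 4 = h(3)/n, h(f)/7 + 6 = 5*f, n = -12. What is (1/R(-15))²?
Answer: 16/1369 ≈ 0.011687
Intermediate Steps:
h(f) = -42 + 35*f (h(f) = -42 + 7*(5*f) = -42 + 35*f)
R(N) = -37/4 (R(N) = -4 + (-42 + 35*3)/(-12) = -4 + (-42 + 105)*(-1/12) = -4 + 63*(-1/12) = -4 - 21/4 = -37/4)
(1/R(-15))² = (1/(-37/4))² = (-4/37)² = 16/1369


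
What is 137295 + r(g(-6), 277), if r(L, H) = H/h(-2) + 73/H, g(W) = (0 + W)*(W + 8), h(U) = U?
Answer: 75984847/554 ≈ 1.3716e+5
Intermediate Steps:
g(W) = W*(8 + W)
r(L, H) = 73/H - H/2 (r(L, H) = H/(-2) + 73/H = H*(-1/2) + 73/H = -H/2 + 73/H = 73/H - H/2)
137295 + r(g(-6), 277) = 137295 + (73/277 - 1/2*277) = 137295 + (73*(1/277) - 277/2) = 137295 + (73/277 - 277/2) = 137295 - 76583/554 = 75984847/554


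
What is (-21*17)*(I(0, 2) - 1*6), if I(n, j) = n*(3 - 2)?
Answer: 2142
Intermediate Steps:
I(n, j) = n (I(n, j) = n*1 = n)
(-21*17)*(I(0, 2) - 1*6) = (-21*17)*(0 - 1*6) = -357*(0 - 6) = -357*(-6) = 2142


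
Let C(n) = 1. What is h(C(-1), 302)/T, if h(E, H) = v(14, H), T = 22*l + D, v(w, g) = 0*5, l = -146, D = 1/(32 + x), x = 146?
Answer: 0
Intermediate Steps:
D = 1/178 (D = 1/(32 + 146) = 1/178 ≈ 0.0056180)
v(w, g) = 0
T = -571735/178 (T = 22*(-146) + 1/178 = -3212 + 1/178 = -571735/178 ≈ -3212.0)
h(E, H) = 0
h(C(-1), 302)/T = 0/(-571735/178) = 0*(-178/571735) = 0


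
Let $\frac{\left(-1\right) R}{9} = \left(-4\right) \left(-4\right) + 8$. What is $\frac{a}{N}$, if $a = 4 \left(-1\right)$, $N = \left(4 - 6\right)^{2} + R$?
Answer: $\frac{1}{53} \approx 0.018868$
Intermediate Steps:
$R = -216$ ($R = - 9 \left(\left(-4\right) \left(-4\right) + 8\right) = - 9 \left(16 + 8\right) = \left(-9\right) 24 = -216$)
$N = -212$ ($N = \left(4 - 6\right)^{2} - 216 = \left(-2\right)^{2} - 216 = 4 - 216 = -212$)
$a = -4$
$\frac{a}{N} = - \frac{4}{-212} = \left(-4\right) \left(- \frac{1}{212}\right) = \frac{1}{53}$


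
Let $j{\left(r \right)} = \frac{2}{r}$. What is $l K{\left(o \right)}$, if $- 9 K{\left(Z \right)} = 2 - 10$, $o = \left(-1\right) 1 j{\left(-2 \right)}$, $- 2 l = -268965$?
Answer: $119540$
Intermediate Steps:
$l = \frac{268965}{2}$ ($l = \left(- \frac{1}{2}\right) \left(-268965\right) = \frac{268965}{2} \approx 1.3448 \cdot 10^{5}$)
$o = 1$ ($o = \left(-1\right) 1 \frac{2}{-2} = - \frac{2 \left(-1\right)}{2} = \left(-1\right) \left(-1\right) = 1$)
$K{\left(Z \right)} = \frac{8}{9}$ ($K{\left(Z \right)} = - \frac{2 - 10}{9} = \left(- \frac{1}{9}\right) \left(-8\right) = \frac{8}{9}$)
$l K{\left(o \right)} = \frac{268965}{2} \cdot \frac{8}{9} = 119540$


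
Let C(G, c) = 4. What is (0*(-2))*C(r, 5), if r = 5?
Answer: 0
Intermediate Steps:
(0*(-2))*C(r, 5) = (0*(-2))*4 = 0*4 = 0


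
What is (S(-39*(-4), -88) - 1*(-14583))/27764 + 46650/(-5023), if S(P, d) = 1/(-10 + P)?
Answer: -178403262863/20360951512 ≈ -8.7620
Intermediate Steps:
(S(-39*(-4), -88) - 1*(-14583))/27764 + 46650/(-5023) = (1/(-10 - 39*(-4)) - 1*(-14583))/27764 + 46650/(-5023) = (1/(-10 + 156) + 14583)*(1/27764) + 46650*(-1/5023) = (1/146 + 14583)*(1/27764) - 46650/5023 = (2129119/146)*(1/27764) - 46650/5023 = 2129119/4053544 - 46650/5023 = -178403262863/20360951512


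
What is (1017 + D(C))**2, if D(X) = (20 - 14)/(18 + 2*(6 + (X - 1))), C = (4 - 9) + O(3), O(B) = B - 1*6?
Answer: 4141225/4 ≈ 1.0353e+6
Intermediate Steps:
O(B) = -6 + B (O(B) = B - 6 = -6 + B)
C = -8 (C = (4 - 9) + (-6 + 3) = -5 - 3 = -8)
D(X) = 6/(28 + 2*X) (D(X) = 6/(18 + 2*(6 + (-1 + X))) = 6/(18 + 2*(5 + X)) = 6/(18 + (10 + 2*X)) = 6/(28 + 2*X))
(1017 + D(C))**2 = (1017 + 3/(14 - 8))**2 = (1017 + 3/6)**2 = (1017 + 3*(1/6))**2 = (1017 + 1/2)**2 = (2035/2)**2 = 4141225/4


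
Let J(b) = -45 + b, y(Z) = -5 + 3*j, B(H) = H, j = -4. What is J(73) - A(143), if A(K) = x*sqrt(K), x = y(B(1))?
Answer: 28 + 17*sqrt(143) ≈ 231.29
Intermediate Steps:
y(Z) = -17 (y(Z) = -5 + 3*(-4) = -5 - 12 = -17)
x = -17
A(K) = -17*sqrt(K)
J(73) - A(143) = (-45 + 73) - (-17)*sqrt(143) = 28 + 17*sqrt(143)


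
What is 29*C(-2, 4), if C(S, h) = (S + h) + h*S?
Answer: -174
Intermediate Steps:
C(S, h) = S + h + S*h (C(S, h) = (S + h) + S*h = S + h + S*h)
29*C(-2, 4) = 29*(-2 + 4 - 2*4) = 29*(-2 + 4 - 8) = 29*(-6) = -174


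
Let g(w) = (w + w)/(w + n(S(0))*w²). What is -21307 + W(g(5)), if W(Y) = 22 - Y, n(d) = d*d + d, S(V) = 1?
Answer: -234137/11 ≈ -21285.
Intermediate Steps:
n(d) = d + d² (n(d) = d² + d = d + d²)
g(w) = 2*w/(w + 2*w²) (g(w) = (w + w)/(w + (1*(1 + 1))*w²) = (2*w)/(w + (1*2)*w²) = (2*w)/(w + 2*w²) = 2*w/(w + 2*w²))
-21307 + W(g(5)) = -21307 + (22 - 2/(1 + 2*5)) = -21307 + (22 - 2/(1 + 10)) = -21307 + (22 - 2/11) = -21307 + 240/11 = -234137/11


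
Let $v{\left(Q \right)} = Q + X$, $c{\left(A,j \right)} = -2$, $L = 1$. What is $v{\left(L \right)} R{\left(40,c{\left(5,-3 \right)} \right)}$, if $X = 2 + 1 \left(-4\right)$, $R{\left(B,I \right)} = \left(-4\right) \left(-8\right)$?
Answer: $-32$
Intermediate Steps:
$R{\left(B,I \right)} = 32$
$X = -2$ ($X = 2 - 4 = -2$)
$v{\left(Q \right)} = -2 + Q$ ($v{\left(Q \right)} = Q - 2 = -2 + Q$)
$v{\left(L \right)} R{\left(40,c{\left(5,-3 \right)} \right)} = \left(-2 + 1\right) 32 = \left(-1\right) 32 = -32$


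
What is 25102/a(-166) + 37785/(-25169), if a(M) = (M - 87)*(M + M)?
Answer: -115545301/96095242 ≈ -1.2024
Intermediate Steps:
a(M) = 2*M*(-87 + M) (a(M) = (-87 + M)*(2*M) = 2*M*(-87 + M))
25102/a(-166) + 37785/(-25169) = 25102/((2*(-166)*(-87 - 166))) + 37785/(-25169) = 25102/((2*(-166)*(-253))) + 37785*(-1/25169) = 25102/83996 - 37785/25169 = 25102*(1/83996) - 37785/25169 = 1141/3818 - 37785/25169 = -115545301/96095242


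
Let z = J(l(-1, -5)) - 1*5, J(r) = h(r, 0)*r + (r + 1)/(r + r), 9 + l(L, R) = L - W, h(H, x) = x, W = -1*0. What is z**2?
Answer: 8281/400 ≈ 20.703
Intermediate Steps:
W = 0
l(L, R) = -9 + L (l(L, R) = -9 + (L - 1*0) = -9 + (L + 0) = -9 + L)
J(r) = (1 + r)/(2*r) (J(r) = 0*r + (r + 1)/(r + r) = 0 + (1 + r)/((2*r)) = 0 + (1 + r)*(1/(2*r)) = 0 + (1 + r)/(2*r) = (1 + r)/(2*r))
z = -91/20 (z = (1 + (-9 - 1))/(2*(-9 - 1)) - 1*5 = (1/2)*(1 - 10)/(-10) - 5 = (1/2)*(-1/10)*(-9) - 5 = 9/20 - 5 = -91/20 ≈ -4.5500)
z**2 = (-91/20)**2 = 8281/400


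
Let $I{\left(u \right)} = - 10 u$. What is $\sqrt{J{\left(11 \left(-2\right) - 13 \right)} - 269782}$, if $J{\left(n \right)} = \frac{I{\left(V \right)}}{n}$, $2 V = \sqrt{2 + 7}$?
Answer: $\frac{i \sqrt{13219297}}{7} \approx 519.41 i$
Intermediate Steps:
$V = \frac{3}{2}$ ($V = \frac{\sqrt{2 + 7}}{2} = \frac{\sqrt{9}}{2} = \frac{1}{2} \cdot 3 = \frac{3}{2} \approx 1.5$)
$J{\left(n \right)} = - \frac{15}{n}$ ($J{\left(n \right)} = \frac{\left(-10\right) \frac{3}{2}}{n} = - \frac{15}{n}$)
$\sqrt{J{\left(11 \left(-2\right) - 13 \right)} - 269782} = \sqrt{- \frac{15}{11 \left(-2\right) - 13} - 269782} = \sqrt{- \frac{15}{-22 - 13} - 269782} = \sqrt{- \frac{15}{-35} - 269782} = \sqrt{\left(-15\right) \left(- \frac{1}{35}\right) - 269782} = \sqrt{\frac{3}{7} - 269782} = \sqrt{- \frac{1888471}{7}} = \frac{i \sqrt{13219297}}{7}$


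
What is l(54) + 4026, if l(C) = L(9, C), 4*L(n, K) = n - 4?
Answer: 16109/4 ≈ 4027.3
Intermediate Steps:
L(n, K) = -1 + n/4 (L(n, K) = (n - 4)/4 = (-4 + n)/4 = -1 + n/4)
l(C) = 5/4 (l(C) = -1 + (1/4)*9 = -1 + 9/4 = 5/4)
l(54) + 4026 = 5/4 + 4026 = 16109/4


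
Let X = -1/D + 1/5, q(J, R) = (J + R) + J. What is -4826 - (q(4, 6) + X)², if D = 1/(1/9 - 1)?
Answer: -10233691/2025 ≈ -5053.7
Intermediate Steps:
D = -9/8 (D = 1/(⅑ - 1) = 1/(-8/9) = -9/8 ≈ -1.1250)
q(J, R) = R + 2*J
X = 49/45 (X = -1/(-9/8) + 1/5 = -1*(-8/9) + 1*(⅕) = 8/9 + ⅕ = 49/45 ≈ 1.0889)
-4826 - (q(4, 6) + X)² = -4826 - ((6 + 2*4) + 49/45)² = -4826 - ((6 + 8) + 49/45)² = -4826 - (14 + 49/45)² = -4826 - (679/45)² = -4826 - 1*461041/2025 = -4826 - 461041/2025 = -10233691/2025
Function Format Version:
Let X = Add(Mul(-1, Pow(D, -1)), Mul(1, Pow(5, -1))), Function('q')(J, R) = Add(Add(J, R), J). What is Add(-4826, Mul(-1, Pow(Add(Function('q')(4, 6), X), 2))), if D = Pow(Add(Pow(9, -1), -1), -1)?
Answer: Rational(-10233691, 2025) ≈ -5053.7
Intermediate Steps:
D = Rational(-9, 8) (D = Pow(Add(Rational(1, 9), -1), -1) = Pow(Rational(-8, 9), -1) = Rational(-9, 8) ≈ -1.1250)
Function('q')(J, R) = Add(R, Mul(2, J))
X = Rational(49, 45) (X = Add(Mul(-1, Pow(Rational(-9, 8), -1)), Mul(1, Pow(5, -1))) = Add(Mul(-1, Rational(-8, 9)), Mul(1, Rational(1, 5))) = Add(Rational(8, 9), Rational(1, 5)) = Rational(49, 45) ≈ 1.0889)
Add(-4826, Mul(-1, Pow(Add(Function('q')(4, 6), X), 2))) = Add(-4826, Mul(-1, Pow(Add(Add(6, Mul(2, 4)), Rational(49, 45)), 2))) = Add(-4826, Mul(-1, Pow(Add(Add(6, 8), Rational(49, 45)), 2))) = Add(-4826, Mul(-1, Pow(Add(14, Rational(49, 45)), 2))) = Add(-4826, Mul(-1, Pow(Rational(679, 45), 2))) = Add(-4826, Mul(-1, Rational(461041, 2025))) = Add(-4826, Rational(-461041, 2025)) = Rational(-10233691, 2025)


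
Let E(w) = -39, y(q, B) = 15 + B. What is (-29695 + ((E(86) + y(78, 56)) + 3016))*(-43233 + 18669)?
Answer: 654556908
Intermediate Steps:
(-29695 + ((E(86) + y(78, 56)) + 3016))*(-43233 + 18669) = (-29695 + ((-39 + (15 + 56)) + 3016))*(-43233 + 18669) = (-29695 + ((-39 + 71) + 3016))*(-24564) = (-29695 + (32 + 3016))*(-24564) = (-29695 + 3048)*(-24564) = -26647*(-24564) = 654556908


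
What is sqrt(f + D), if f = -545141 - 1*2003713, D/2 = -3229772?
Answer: I*sqrt(9008398) ≈ 3001.4*I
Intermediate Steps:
D = -6459544 (D = 2*(-3229772) = -6459544)
f = -2548854 (f = -545141 - 2003713 = -2548854)
sqrt(f + D) = sqrt(-2548854 - 6459544) = sqrt(-9008398) = I*sqrt(9008398)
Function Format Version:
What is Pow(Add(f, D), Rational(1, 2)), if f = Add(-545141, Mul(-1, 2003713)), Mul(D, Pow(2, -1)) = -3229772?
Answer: Mul(I, Pow(9008398, Rational(1, 2))) ≈ Mul(3001.4, I)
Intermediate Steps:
D = -6459544 (D = Mul(2, -3229772) = -6459544)
f = -2548854 (f = Add(-545141, -2003713) = -2548854)
Pow(Add(f, D), Rational(1, 2)) = Pow(Add(-2548854, -6459544), Rational(1, 2)) = Pow(-9008398, Rational(1, 2)) = Mul(I, Pow(9008398, Rational(1, 2)))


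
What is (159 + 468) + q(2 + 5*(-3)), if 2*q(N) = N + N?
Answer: 614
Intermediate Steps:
q(N) = N (q(N) = (N + N)/2 = (2*N)/2 = N)
(159 + 468) + q(2 + 5*(-3)) = (159 + 468) + (2 + 5*(-3)) = 627 + (2 - 15) = 627 - 13 = 614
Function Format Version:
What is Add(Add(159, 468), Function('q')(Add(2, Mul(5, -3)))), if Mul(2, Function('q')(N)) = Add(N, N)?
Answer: 614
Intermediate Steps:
Function('q')(N) = N (Function('q')(N) = Mul(Rational(1, 2), Add(N, N)) = Mul(Rational(1, 2), Mul(2, N)) = N)
Add(Add(159, 468), Function('q')(Add(2, Mul(5, -3)))) = Add(Add(159, 468), Add(2, Mul(5, -3))) = Add(627, Add(2, -15)) = Add(627, -13) = 614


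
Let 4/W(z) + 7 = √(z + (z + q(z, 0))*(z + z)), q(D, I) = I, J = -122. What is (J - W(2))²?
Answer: 22373060/1521 - 37840*√10/1521 ≈ 14631.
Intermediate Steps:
W(z) = 4/(-7 + √(z + 2*z²)) (W(z) = 4/(-7 + √(z + (z + 0)*(z + z))) = 4/(-7 + √(z + z*(2*z))) = 4/(-7 + √(z + 2*z²)))
(J - W(2))² = (-122 - 4/(-7 + √(2*(1 + 2*2))))² = (-122 - 4/(-7 + √(2*(1 + 4))))² = (-122 - 4/(-7 + √(2*5)))² = (-122 - 4/(-7 + √10))²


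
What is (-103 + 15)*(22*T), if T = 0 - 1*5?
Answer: 9680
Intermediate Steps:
T = -5 (T = 0 - 5 = -5)
(-103 + 15)*(22*T) = (-103 + 15)*(22*(-5)) = -88*(-110) = 9680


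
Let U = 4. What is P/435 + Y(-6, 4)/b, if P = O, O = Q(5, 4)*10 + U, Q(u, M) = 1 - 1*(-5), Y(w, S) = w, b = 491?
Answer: 28814/213585 ≈ 0.13491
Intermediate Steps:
Q(u, M) = 6 (Q(u, M) = 1 + 5 = 6)
O = 64 (O = 6*10 + 4 = 60 + 4 = 64)
P = 64
P/435 + Y(-6, 4)/b = 64/435 - 6/491 = 28814/213585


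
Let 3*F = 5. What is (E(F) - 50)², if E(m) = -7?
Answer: 3249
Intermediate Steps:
F = 5/3 (F = (⅓)*5 = 5/3 ≈ 1.6667)
(E(F) - 50)² = (-7 - 50)² = (-57)² = 3249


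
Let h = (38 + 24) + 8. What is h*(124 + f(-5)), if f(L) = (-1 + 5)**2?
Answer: 9800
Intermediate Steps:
h = 70 (h = 62 + 8 = 70)
f(L) = 16 (f(L) = 4**2 = 16)
h*(124 + f(-5)) = 70*(124 + 16) = 70*140 = 9800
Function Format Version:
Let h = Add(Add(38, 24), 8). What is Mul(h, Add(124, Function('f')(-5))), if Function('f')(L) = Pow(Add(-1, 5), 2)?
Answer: 9800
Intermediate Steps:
h = 70 (h = Add(62, 8) = 70)
Function('f')(L) = 16 (Function('f')(L) = Pow(4, 2) = 16)
Mul(h, Add(124, Function('f')(-5))) = Mul(70, Add(124, 16)) = Mul(70, 140) = 9800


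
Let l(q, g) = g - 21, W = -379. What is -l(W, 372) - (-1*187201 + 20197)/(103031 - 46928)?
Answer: -6508383/18701 ≈ -348.02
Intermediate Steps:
l(q, g) = -21 + g
-l(W, 372) - (-1*187201 + 20197)/(103031 - 46928) = -(-21 + 372) - (-1*187201 + 20197)/(103031 - 46928) = -1*351 - (-187201 + 20197)/56103 = -351 - (-167004)/56103 = -351 - 1*(-55668/18701) = -351 + 55668/18701 = -6508383/18701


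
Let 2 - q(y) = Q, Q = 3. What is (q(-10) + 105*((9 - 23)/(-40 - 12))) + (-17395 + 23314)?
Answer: 154603/26 ≈ 5946.3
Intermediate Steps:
q(y) = -1 (q(y) = 2 - 1*3 = 2 - 3 = -1)
(q(-10) + 105*((9 - 23)/(-40 - 12))) + (-17395 + 23314) = (-1 + 105*((9 - 23)/(-40 - 12))) + (-17395 + 23314) = (-1 + 105*(-14/(-52))) + 5919 = (-1 + 105*(-14*(-1/52))) + 5919 = (-1 + 105*(7/26)) + 5919 = (-1 + 735/26) + 5919 = 709/26 + 5919 = 154603/26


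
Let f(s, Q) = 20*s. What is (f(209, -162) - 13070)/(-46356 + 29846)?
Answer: 7/13 ≈ 0.53846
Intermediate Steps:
(f(209, -162) - 13070)/(-46356 + 29846) = (20*209 - 13070)/(-46356 + 29846) = (4180 - 13070)/(-16510) = -8890*(-1/16510) = 7/13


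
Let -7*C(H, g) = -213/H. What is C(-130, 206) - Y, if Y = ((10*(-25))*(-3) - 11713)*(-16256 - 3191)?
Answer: -194009689723/910 ≈ -2.1320e+8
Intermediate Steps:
C(H, g) = 213/(7*H) (C(H, g) = -(-213)/(7*H) = 213/(7*H))
Y = 213197461 (Y = (-250*(-3) - 11713)*(-19447) = (750 - 11713)*(-19447) = -10963*(-19447) = 213197461)
C(-130, 206) - Y = (213/7)/(-130) - 1*213197461 = (213/7)*(-1/130) - 213197461 = -213/910 - 213197461 = -194009689723/910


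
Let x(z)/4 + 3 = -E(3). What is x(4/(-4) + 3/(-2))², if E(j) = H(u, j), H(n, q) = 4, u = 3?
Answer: 784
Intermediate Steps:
E(j) = 4
x(z) = -28 (x(z) = -12 + 4*(-1*4) = -12 + 4*(-4) = -12 - 16 = -28)
x(4/(-4) + 3/(-2))² = (-28)² = 784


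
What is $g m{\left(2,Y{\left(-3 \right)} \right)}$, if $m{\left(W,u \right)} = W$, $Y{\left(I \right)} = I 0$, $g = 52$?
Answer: $104$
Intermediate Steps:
$Y{\left(I \right)} = 0$
$g m{\left(2,Y{\left(-3 \right)} \right)} = 52 \cdot 2 = 104$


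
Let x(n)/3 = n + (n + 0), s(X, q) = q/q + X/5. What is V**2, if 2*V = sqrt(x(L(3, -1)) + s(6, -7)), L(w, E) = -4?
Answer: -109/20 ≈ -5.4500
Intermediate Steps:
s(X, q) = 1 + X/5 (s(X, q) = 1 + X*(1/5) = 1 + X/5)
x(n) = 6*n (x(n) = 3*(n + (n + 0)) = 3*(n + n) = 3*(2*n) = 6*n)
V = I*sqrt(545)/10 (V = sqrt(6*(-4) + (1 + (1/5)*6))/2 = sqrt(-24 + (1 + 6/5))/2 = sqrt(-24 + 11/5)/2 = sqrt(-109/5)/2 = (I*sqrt(545)/5)/2 = I*sqrt(545)/10 ≈ 2.3345*I)
V**2 = (I*sqrt(545)/10)**2 = -109/20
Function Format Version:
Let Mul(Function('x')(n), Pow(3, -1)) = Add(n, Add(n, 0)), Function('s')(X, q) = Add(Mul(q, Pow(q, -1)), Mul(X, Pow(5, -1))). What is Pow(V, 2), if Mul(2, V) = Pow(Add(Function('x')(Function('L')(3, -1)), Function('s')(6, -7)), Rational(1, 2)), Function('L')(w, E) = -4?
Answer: Rational(-109, 20) ≈ -5.4500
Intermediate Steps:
Function('s')(X, q) = Add(1, Mul(Rational(1, 5), X)) (Function('s')(X, q) = Add(1, Mul(X, Rational(1, 5))) = Add(1, Mul(Rational(1, 5), X)))
Function('x')(n) = Mul(6, n) (Function('x')(n) = Mul(3, Add(n, Add(n, 0))) = Mul(3, Add(n, n)) = Mul(3, Mul(2, n)) = Mul(6, n))
V = Mul(Rational(1, 10), I, Pow(545, Rational(1, 2))) (V = Mul(Rational(1, 2), Pow(Add(Mul(6, -4), Add(1, Mul(Rational(1, 5), 6))), Rational(1, 2))) = Mul(Rational(1, 2), Pow(Add(-24, Add(1, Rational(6, 5))), Rational(1, 2))) = Mul(Rational(1, 2), Pow(Add(-24, Rational(11, 5)), Rational(1, 2))) = Mul(Rational(1, 2), Pow(Rational(-109, 5), Rational(1, 2))) = Mul(Rational(1, 2), Mul(Rational(1, 5), I, Pow(545, Rational(1, 2)))) = Mul(Rational(1, 10), I, Pow(545, Rational(1, 2))) ≈ Mul(2.3345, I))
Pow(V, 2) = Pow(Mul(Rational(1, 10), I, Pow(545, Rational(1, 2))), 2) = Rational(-109, 20)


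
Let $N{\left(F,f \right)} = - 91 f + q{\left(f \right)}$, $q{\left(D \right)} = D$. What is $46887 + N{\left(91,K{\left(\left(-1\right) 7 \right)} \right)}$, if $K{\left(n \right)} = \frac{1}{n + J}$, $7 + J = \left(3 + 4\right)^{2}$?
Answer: $\frac{328191}{7} \approx 46884.0$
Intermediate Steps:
$J = 42$ ($J = -7 + \left(3 + 4\right)^{2} = -7 + 7^{2} = -7 + 49 = 42$)
$K{\left(n \right)} = \frac{1}{42 + n}$ ($K{\left(n \right)} = \frac{1}{n + 42} = \frac{1}{42 + n}$)
$N{\left(F,f \right)} = - 90 f$ ($N{\left(F,f \right)} = - 91 f + f = - 90 f$)
$46887 + N{\left(91,K{\left(\left(-1\right) 7 \right)} \right)} = 46887 - \frac{90}{42 - 7} = 46887 - \frac{90}{35} = 46887 - \frac{18}{7} = \frac{328191}{7}$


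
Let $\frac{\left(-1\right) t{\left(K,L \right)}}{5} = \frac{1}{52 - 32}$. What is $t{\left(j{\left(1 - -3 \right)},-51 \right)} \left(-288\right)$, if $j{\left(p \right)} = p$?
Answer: $72$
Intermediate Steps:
$t{\left(K,L \right)} = - \frac{1}{4}$ ($t{\left(K,L \right)} = - \frac{5}{52 - 32} = - \frac{5}{20} = \left(-5\right) \frac{1}{20} = - \frac{1}{4}$)
$t{\left(j{\left(1 - -3 \right)},-51 \right)} \left(-288\right) = \left(- \frac{1}{4}\right) \left(-288\right) = 72$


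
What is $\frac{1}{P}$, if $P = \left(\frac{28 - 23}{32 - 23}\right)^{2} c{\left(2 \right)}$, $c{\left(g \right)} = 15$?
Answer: $\frac{27}{125} \approx 0.216$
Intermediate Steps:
$P = \frac{125}{27}$ ($P = \left(\frac{28 - 23}{32 - 23}\right)^{2} \cdot 15 = \left(\frac{5}{9}\right)^{2} \cdot 15 = \frac{25}{81} \cdot 15 = \frac{125}{27} \approx 4.6296$)
$\frac{1}{P} = \frac{1}{\frac{125}{27}} = \frac{27}{125}$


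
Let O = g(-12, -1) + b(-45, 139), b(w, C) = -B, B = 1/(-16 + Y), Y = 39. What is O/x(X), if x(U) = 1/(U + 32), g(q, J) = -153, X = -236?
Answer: 718080/23 ≈ 31221.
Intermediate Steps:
B = 1/23 (B = 1/(-16 + 39) = 1/23 ≈ 0.043478)
x(U) = 1/(32 + U)
b(w, C) = -1/23 (b(w, C) = -1*1/23 = -1/23)
O = -3520/23 (O = -153 - 1/23 = -3520/23 ≈ -153.04)
O/x(X) = -3520/(23*(1/(32 - 236))) = -3520/(23*(1/(-204))) = -3520/(23*(-1/204)) = -3520/23*(-204) = 718080/23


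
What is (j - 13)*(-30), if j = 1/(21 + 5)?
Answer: 5055/13 ≈ 388.85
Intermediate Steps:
j = 1/26 ≈ 0.038462
(j - 13)*(-30) = (1/26 - 13)*(-30) = -337/26*(-30) = 5055/13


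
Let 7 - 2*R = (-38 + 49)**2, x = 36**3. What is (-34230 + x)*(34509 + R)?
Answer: 428100552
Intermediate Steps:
x = 46656
R = -57 (R = 7/2 - (-38 + 49)**2/2 = 7/2 - 1/2*11**2 = 7/2 - 1/2*121 = 7/2 - 121/2 = -57)
(-34230 + x)*(34509 + R) = (-34230 + 46656)*(34509 - 57) = 12426*34452 = 428100552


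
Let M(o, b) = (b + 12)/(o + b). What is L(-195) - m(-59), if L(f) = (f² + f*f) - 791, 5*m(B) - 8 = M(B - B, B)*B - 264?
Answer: 376598/5 ≈ 75320.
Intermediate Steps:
M(o, b) = (12 + b)/(b + o)
m(B) = -244/5 + B/5 (m(B) = 8/5 + (((12 + B)/(B + (B - B)))*B - 264)/5 = 8/5 + (((12 + B)/(B + 0))*B - 264)/5 = 8/5 + (((12 + B)/B)*B - 264)/5 = 8/5 + ((12 + B) - 264)/5 = 8/5 + (-252 + B)/5 = 8/5 + (-252/5 + B/5) = -244/5 + B/5)
L(f) = -791 + 2*f² (L(f) = (f² + f²) - 791 = 2*f² - 791 = -791 + 2*f²)
L(-195) - m(-59) = (-791 + 2*(-195)²) - (-244/5 + (⅕)*(-59)) = (-791 + 2*38025) - (-244/5 - 59/5) = (-791 + 76050) - 1*(-303/5) = 75259 + 303/5 = 376598/5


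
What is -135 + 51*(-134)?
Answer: -6969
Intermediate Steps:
-135 + 51*(-134) = -135 - 6834 = -6969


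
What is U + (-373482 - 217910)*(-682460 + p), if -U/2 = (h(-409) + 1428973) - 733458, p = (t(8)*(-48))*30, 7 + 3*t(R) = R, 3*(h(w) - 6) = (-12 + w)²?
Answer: 1211651229832/3 ≈ 4.0388e+11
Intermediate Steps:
h(w) = 6 + (-12 + w)²/3
t(R) = -7/3 + R/3
p = -480 (p = ((-7/3 + (⅓)*8)*(-48))*30 = ((-7/3 + 8/3)*(-48))*30 = ((⅓)*(-48))*30 = -16*30 = -480)
U = -4527608/3 (U = -2*(((6 + (-12 - 409)²/3) + 1428973) - 733458) = -2*(((6 + (⅓)*(-421)²) + 1428973) - 733458) = -2*(((6 + (⅓)*177241) + 1428973) - 733458) = -2*(((6 + 177241/3) + 1428973) - 733458) = -2*((177259/3 + 1428973) - 733458) = -2*(4464178/3 - 733458) = -2*2263804/3 = -4527608/3 ≈ -1.5092e+6)
U + (-373482 - 217910)*(-682460 + p) = -4527608/3 + (-373482 - 217910)*(-682460 - 480) = -4527608/3 - 591392*(-682940) = -4527608/3 + 403885252480 = 1211651229832/3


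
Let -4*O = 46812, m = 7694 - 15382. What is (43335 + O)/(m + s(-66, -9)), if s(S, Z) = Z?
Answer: -31632/7697 ≈ -4.1096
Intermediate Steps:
m = -7688
O = -11703 (O = -¼*46812 = -11703)
(43335 + O)/(m + s(-66, -9)) = (43335 - 11703)/(-7688 - 9) = 31632/(-7697) = 31632*(-1/7697) = -31632/7697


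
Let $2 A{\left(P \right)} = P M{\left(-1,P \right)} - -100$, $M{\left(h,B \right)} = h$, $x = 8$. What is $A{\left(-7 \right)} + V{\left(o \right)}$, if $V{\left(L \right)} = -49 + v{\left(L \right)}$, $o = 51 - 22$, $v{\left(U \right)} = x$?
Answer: $\frac{25}{2} \approx 12.5$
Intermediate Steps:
$v{\left(U \right)} = 8$
$o = 29$ ($o = 51 - 22 = 29$)
$V{\left(L \right)} = -41$ ($V{\left(L \right)} = -49 + 8 = -41$)
$A{\left(P \right)} = 50 - \frac{P}{2}$ ($A{\left(P \right)} = \frac{P \left(-1\right) - -100}{2} = \frac{- P + 100}{2} = \frac{100 - P}{2} = 50 - \frac{P}{2}$)
$A{\left(-7 \right)} + V{\left(o \right)} = \left(50 - - \frac{7}{2}\right) - 41 = \left(50 + \frac{7}{2}\right) - 41 = \frac{107}{2} - 41 = \frac{25}{2}$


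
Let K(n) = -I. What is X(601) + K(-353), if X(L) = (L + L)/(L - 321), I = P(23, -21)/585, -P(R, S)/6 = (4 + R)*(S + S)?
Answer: -2671/364 ≈ -7.3379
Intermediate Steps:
P(R, S) = -12*S*(4 + R) (P(R, S) = -6*(4 + R)*(S + S) = -6*(4 + R)*2*S = -12*S*(4 + R))
I = 756/65 (I = -12*(-21)*(4 + 23)/585 = -12*(-21)*27*(1/585) = 6804*(1/585) = 756/65 ≈ 11.631)
X(L) = 2*L/(-321 + L) (X(L) = (2*L)/(-321 + L) = 2*L/(-321 + L))
K(n) = -756/65 (K(n) = -1*756/65 = -756/65)
X(601) + K(-353) = 2*601/(-321 + 601) - 756/65 = 2*601/280 - 756/65 = 2*601*(1/280) - 756/65 = 601/140 - 756/65 = -2671/364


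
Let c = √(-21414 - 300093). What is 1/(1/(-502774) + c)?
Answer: -502774/81271084438799533 - 758345085228*I*√35723/81271084438799533 ≈ -6.1864e-12 - 0.0017636*I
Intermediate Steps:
c = 3*I*√35723 (c = √(-321507) = 3*I*√35723 ≈ 567.02*I)
1/(1/(-502774) + c) = 1/(1/(-502774) + 3*I*√35723) = 1/(-1/502774 + 3*I*√35723)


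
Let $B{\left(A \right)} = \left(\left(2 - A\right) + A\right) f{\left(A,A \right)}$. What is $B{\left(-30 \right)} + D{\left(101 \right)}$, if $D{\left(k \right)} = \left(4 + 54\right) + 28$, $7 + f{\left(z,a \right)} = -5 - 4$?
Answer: $54$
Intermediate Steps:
$f{\left(z,a \right)} = -16$ ($f{\left(z,a \right)} = -7 - 9 = -16$)
$B{\left(A \right)} = -32$ ($B{\left(A \right)} = \left(\left(2 - A\right) + A\right) \left(-16\right) = 2 \left(-16\right) = -32$)
$D{\left(k \right)} = 86$ ($D{\left(k \right)} = 58 + 28 = 86$)
$B{\left(-30 \right)} + D{\left(101 \right)} = -32 + 86 = 54$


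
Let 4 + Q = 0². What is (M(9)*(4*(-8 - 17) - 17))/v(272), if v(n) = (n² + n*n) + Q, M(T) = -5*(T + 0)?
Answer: 5265/147964 ≈ 0.035583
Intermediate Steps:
Q = -4 (Q = -4 + 0² = -4 + 0 = -4)
M(T) = -5*T
v(n) = -4 + 2*n² (v(n) = (n² + n*n) - 4 = (n² + n²) - 4 = 2*n² - 4 = -4 + 2*n²)
(M(9)*(4*(-8 - 17) - 17))/v(272) = ((-5*9)*(4*(-8 - 17) - 17))/(-4 + 2*272²) = (-45*(4*(-25) - 17))/(-4 + 2*73984) = (-45*(-100 - 17))/(-4 + 147968) = -45*(-117)/147964 = 5265*(1/147964) = 5265/147964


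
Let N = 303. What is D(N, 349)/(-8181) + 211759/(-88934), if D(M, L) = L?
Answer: -1763438345/727569054 ≈ -2.4237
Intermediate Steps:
D(N, 349)/(-8181) + 211759/(-88934) = 349/(-8181) + 211759/(-88934) = 349*(-1/8181) + 211759*(-1/88934) = -349/8181 - 211759/88934 = -1763438345/727569054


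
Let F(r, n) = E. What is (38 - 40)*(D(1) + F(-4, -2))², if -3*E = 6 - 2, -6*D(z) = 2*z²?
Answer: -50/9 ≈ -5.5556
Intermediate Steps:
D(z) = -z²/3
E = -4/3 (E = -(6 - 2)/3 = -⅓*4 = -4/3 ≈ -1.3333)
F(r, n) = -4/3
(38 - 40)*(D(1) + F(-4, -2))² = (38 - 40)*(-⅓*1² - 4/3)² = -2*(-⅓*1 - 4/3)² = -2*(-⅓ - 4/3)² = -2*(-5/3)² = -2*25/9 = -50/9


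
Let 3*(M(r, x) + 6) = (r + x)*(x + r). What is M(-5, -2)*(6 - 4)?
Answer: 62/3 ≈ 20.667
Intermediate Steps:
M(r, x) = -6 + (r + x)²/3 (M(r, x) = -6 + ((r + x)*(x + r))/3 = -6 + ((r + x)*(r + x))/3 = -6 + (r + x)²/3)
M(-5, -2)*(6 - 4) = (-6 + (-5 - 2)²/3)*(6 - 4) = (-6 + (⅓)*(-7)²)*2 = (-6 + (⅓)*49)*2 = (-6 + 49/3)*2 = (31/3)*2 = 62/3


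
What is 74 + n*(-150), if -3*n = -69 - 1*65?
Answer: -6626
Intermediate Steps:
n = 134/3 (n = -(-69 - 1*65)/3 = -(-69 - 65)/3 = -1/3*(-134) = 134/3 ≈ 44.667)
74 + n*(-150) = 74 + (134/3)*(-150) = 74 - 6700 = -6626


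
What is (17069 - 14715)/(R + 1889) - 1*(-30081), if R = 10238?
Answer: 364794641/12127 ≈ 30081.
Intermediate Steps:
(17069 - 14715)/(R + 1889) - 1*(-30081) = (17069 - 14715)/(10238 + 1889) - 1*(-30081) = 2354/12127 + 30081 = 364794641/12127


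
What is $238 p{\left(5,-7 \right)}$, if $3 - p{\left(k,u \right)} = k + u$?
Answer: $1190$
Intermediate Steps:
$p{\left(k,u \right)} = 3 - k - u$ ($p{\left(k,u \right)} = 3 - \left(k + u\right) = 3 - k - u$)
$238 p{\left(5,-7 \right)} = 238 \left(3 - 5 - -7\right) = 238 \left(3 - 5 + 7\right) = 238 \cdot 5 = 1190$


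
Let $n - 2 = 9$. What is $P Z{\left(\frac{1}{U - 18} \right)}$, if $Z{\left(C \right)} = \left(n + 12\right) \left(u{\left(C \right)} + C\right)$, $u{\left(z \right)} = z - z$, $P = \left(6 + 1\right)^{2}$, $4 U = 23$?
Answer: $-92$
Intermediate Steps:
$n = 11$ ($n = 2 + 9 = 11$)
$U = \frac{23}{4}$ ($U = \frac{1}{4} \cdot 23 = \frac{23}{4} \approx 5.75$)
$P = 49$ ($P = 7^{2} = 49$)
$u{\left(z \right)} = 0$
$Z{\left(C \right)} = 23 C$ ($Z{\left(C \right)} = \left(11 + 12\right) \left(0 + C\right) = 23 C$)
$P Z{\left(\frac{1}{U - 18} \right)} = 49 \frac{23}{\frac{23}{4} - 18} = 49 \frac{23}{- \frac{49}{4}} = 49 \cdot 23 \left(- \frac{4}{49}\right) = 49 \left(- \frac{92}{49}\right) = -92$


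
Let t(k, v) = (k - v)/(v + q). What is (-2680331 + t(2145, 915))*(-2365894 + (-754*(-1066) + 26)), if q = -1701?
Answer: 548491526942864/131 ≈ 4.1870e+12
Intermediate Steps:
t(k, v) = (k - v)/(-1701 + v) (t(k, v) = (k - v)/(v - 1701) = (k - v)/(-1701 + v))
(-2680331 + t(2145, 915))*(-2365894 + (-754*(-1066) + 26)) = (-2680331 + (2145 - 1*915)/(-1701 + 915))*(-2365894 + (-754*(-1066) + 26)) = (-2680331 + (2145 - 915)/(-786))*(-2365894 + (803764 + 26)) = (-2680331 - 1/786*1230)*(-2365894 + 803790) = (-2680331 - 205/131)*(-1562104) = -351123566/131*(-1562104) = 548491526942864/131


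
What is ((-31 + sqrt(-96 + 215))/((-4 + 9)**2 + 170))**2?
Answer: (31 - sqrt(119))**2/38025 ≈ 0.010616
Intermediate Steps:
((-31 + sqrt(-96 + 215))/((-4 + 9)**2 + 170))**2 = ((-31 + sqrt(119))/(5**2 + 170))**2 = ((-31 + sqrt(119))/(25 + 170))**2 = ((-31 + sqrt(119))/195)**2 = ((-31 + sqrt(119))*(1/195))**2 = (-31/195 + sqrt(119)/195)**2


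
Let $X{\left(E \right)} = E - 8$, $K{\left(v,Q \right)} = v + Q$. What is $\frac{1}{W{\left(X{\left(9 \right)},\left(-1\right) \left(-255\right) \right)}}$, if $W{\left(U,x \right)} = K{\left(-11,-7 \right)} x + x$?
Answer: $- \frac{1}{4335} \approx -0.00023068$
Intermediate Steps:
$K{\left(v,Q \right)} = Q + v$
$X{\left(E \right)} = -8 + E$ ($X{\left(E \right)} = E - 8 = -8 + E$)
$W{\left(U,x \right)} = - 17 x$ ($W{\left(U,x \right)} = \left(-7 - 11\right) x + x = - 18 x + x = - 17 x$)
$\frac{1}{W{\left(X{\left(9 \right)},\left(-1\right) \left(-255\right) \right)}} = \frac{1}{\left(-17\right) \left(\left(-1\right) \left(-255\right)\right)} = \frac{1}{\left(-17\right) 255} = \frac{1}{-4335} = - \frac{1}{4335}$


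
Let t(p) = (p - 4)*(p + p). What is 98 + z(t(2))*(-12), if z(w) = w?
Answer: 194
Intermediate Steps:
t(p) = 2*p*(-4 + p) (t(p) = (-4 + p)*(2*p) = 2*p*(-4 + p))
98 + z(t(2))*(-12) = 98 + (2*2*(-4 + 2))*(-12) = 98 + (2*2*(-2))*(-12) = 98 - 8*(-12) = 98 + 96 = 194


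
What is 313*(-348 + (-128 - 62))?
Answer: -168394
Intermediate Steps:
313*(-348 + (-128 - 62)) = 313*(-348 - 190) = 313*(-538) = -168394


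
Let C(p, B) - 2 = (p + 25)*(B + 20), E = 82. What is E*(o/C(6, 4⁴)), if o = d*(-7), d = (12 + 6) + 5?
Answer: -6601/4279 ≈ -1.5427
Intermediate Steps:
C(p, B) = 2 + (20 + B)*(25 + p) (C(p, B) = 2 + (p + 25)*(B + 20) = 2 + (25 + p)*(20 + B) = 2 + (20 + B)*(25 + p))
d = 23 (d = 18 + 5 = 23)
o = -161 (o = 23*(-7) = -161)
E*(o/C(6, 4⁴)) = 82*(-161/(502 + 20*6 + 25*4⁴ + 4⁴*6)) = 82*(-161/(502 + 120 + 25*256 + 256*6)) = 82*(-161/(502 + 120 + 6400 + 1536)) = 82*(-161/8558) = -6601/4279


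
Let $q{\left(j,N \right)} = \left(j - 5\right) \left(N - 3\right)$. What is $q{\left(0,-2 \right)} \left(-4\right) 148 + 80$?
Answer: $-14720$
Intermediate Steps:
$q{\left(j,N \right)} = \left(-5 + j\right) \left(-3 + N\right)$
$q{\left(0,-2 \right)} \left(-4\right) 148 + 80 = \left(15 - -10 - 0 - 0\right) \left(-4\right) 148 + 80 = \left(15 + 10 + 0 + 0\right) \left(-4\right) 148 + 80 = 25 \left(-4\right) 148 + 80 = \left(-100\right) 148 + 80 = -14800 + 80 = -14720$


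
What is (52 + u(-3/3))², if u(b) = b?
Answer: 2601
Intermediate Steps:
(52 + u(-3/3))² = (52 - 3/3)² = (52 - 3*⅓)² = (52 - 1)² = 51² = 2601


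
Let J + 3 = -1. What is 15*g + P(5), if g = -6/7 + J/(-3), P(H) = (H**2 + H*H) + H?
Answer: 435/7 ≈ 62.143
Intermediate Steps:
J = -4 (J = -3 - 1 = -4)
P(H) = H + 2*H**2 (P(H) = (H**2 + H**2) + H = 2*H**2 + H = H + 2*H**2)
g = 10/21 (g = -6/7 - 4/(-3) = -6*1/7 - 4*(-1/3) = -6/7 + 4/3 = 10/21 ≈ 0.47619)
15*g + P(5) = 15*(10/21) + 5*(1 + 2*5) = 50/7 + 5*(1 + 10) = 50/7 + 5*11 = 50/7 + 55 = 435/7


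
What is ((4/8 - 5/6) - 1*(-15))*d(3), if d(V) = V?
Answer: 44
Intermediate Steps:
((4/8 - 5/6) - 1*(-15))*d(3) = ((4/8 - 5/6) - 1*(-15))*3 = ((4*(⅛) - 5*⅙) + 15)*3 = ((½ - ⅚) + 15)*3 = (-⅓ + 15)*3 = (44/3)*3 = 44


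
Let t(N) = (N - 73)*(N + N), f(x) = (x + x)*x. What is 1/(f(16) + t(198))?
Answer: 1/50012 ≈ 1.9995e-5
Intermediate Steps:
f(x) = 2*x**2 (f(x) = (2*x)*x = 2*x**2)
t(N) = 2*N*(-73 + N) (t(N) = (-73 + N)*(2*N) = 2*N*(-73 + N))
1/(f(16) + t(198)) = 1/(2*16**2 + 2*198*(-73 + 198)) = 1/(2*256 + 2*198*125) = 1/(512 + 49500) = 1/50012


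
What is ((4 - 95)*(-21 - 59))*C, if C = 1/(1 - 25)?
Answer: -910/3 ≈ -303.33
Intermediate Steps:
C = -1/24 (C = 1/(-24) = -1/24 ≈ -0.041667)
((4 - 95)*(-21 - 59))*C = ((4 - 95)*(-21 - 59))*(-1/24) = -91*(-80)*(-1/24) = 7280*(-1/24) = -910/3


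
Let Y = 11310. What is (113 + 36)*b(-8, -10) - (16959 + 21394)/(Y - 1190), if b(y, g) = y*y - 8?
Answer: 84402927/10120 ≈ 8340.2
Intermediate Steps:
b(y, g) = -8 + y² (b(y, g) = y² - 8 = -8 + y²)
(113 + 36)*b(-8, -10) - (16959 + 21394)/(Y - 1190) = (113 + 36)*(-8 + (-8)²) - (16959 + 21394)/(11310 - 1190) = 149*(-8 + 64) - 38353/10120 = 149*56 - 38353/10120 = 8344 - 1*38353/10120 = 8344 - 38353/10120 = 84402927/10120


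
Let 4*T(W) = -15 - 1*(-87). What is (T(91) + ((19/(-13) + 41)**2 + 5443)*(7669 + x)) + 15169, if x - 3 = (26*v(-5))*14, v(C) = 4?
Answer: 10810693667/169 ≈ 6.3969e+7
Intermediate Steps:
T(W) = 18 (T(W) = (-15 - 1*(-87))/4 = (-15 + 87)/4 = (1/4)*72 = 18)
x = 1459 (x = 3 + (26*4)*14 = 3 + 104*14 = 3 + 1456 = 1459)
(T(91) + ((19/(-13) + 41)**2 + 5443)*(7669 + x)) + 15169 = (18 + ((19/(-13) + 41)**2 + 5443)*(7669 + 1459)) + 15169 = (18 + ((19*(-1/13) + 41)**2 + 5443)*9128) + 15169 = (18 + ((-19/13 + 41)**2 + 5443)*9128) + 15169 = (18 + ((514/13)**2 + 5443)*9128) + 15169 = (18 + (264196/169 + 5443)*9128) + 15169 = (18 + (1184063/169)*9128) + 15169 = (18 + 10808127064/169) + 15169 = 10808130106/169 + 15169 = 10810693667/169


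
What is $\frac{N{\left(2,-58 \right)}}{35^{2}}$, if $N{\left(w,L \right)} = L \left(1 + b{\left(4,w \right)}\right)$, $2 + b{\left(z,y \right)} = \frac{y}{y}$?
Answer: $0$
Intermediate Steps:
$b{\left(z,y \right)} = -1$ ($b{\left(z,y \right)} = -2 + \frac{y}{y} = -2 + 1 = -1$)
$N{\left(w,L \right)} = 0$ ($N{\left(w,L \right)} = L \left(1 - 1\right) = L 0 = 0$)
$\frac{N{\left(2,-58 \right)}}{35^{2}} = \frac{0}{35^{2}} = \frac{0}{1225} = 0 \cdot \frac{1}{1225} = 0$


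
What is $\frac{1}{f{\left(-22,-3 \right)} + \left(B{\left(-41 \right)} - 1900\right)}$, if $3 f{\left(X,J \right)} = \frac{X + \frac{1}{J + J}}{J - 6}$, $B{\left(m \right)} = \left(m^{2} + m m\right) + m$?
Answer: $\frac{162}{230335} \approx 0.00070332$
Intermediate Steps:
$B{\left(m \right)} = m + 2 m^{2}$ ($B{\left(m \right)} = \left(m^{2} + m^{2}\right) + m = 2 m^{2} + m = m + 2 m^{2}$)
$f{\left(X,J \right)} = \frac{X + \frac{1}{2 J}}{3 \left(-6 + J\right)}$ ($f{\left(X,J \right)} = \frac{\left(X + \frac{1}{J + J}\right) \frac{1}{J - 6}}{3} = \frac{\left(X + \frac{1}{2 J}\right) \frac{1}{-6 + J}}{3} = \frac{\frac{1}{-6 + J} \left(X + \frac{1}{2 J}\right)}{3} = \frac{X + \frac{1}{2 J}}{3 \left(-6 + J\right)}$)
$\frac{1}{f{\left(-22,-3 \right)} + \left(B{\left(-41 \right)} - 1900\right)} = \frac{1}{\frac{1 + 2 \left(-3\right) \left(-22\right)}{6 \left(-3\right) \left(-6 - 3\right)} - \left(1900 + 41 \left(1 + 2 \left(-41\right)\right)\right)} = \frac{1}{\frac{1}{6} \left(- \frac{1}{3}\right) \frac{1}{-9} \left(1 + 132\right) - \left(1900 + 41 \left(1 - 82\right)\right)} = \frac{1}{\frac{1}{6} \left(- \frac{1}{3}\right) \left(- \frac{1}{9}\right) 133 - -1421} = \frac{1}{\frac{133}{162} + \left(3321 - 1900\right)} = \frac{1}{\frac{133}{162} + 1421} = \frac{1}{\frac{230335}{162}} = \frac{162}{230335}$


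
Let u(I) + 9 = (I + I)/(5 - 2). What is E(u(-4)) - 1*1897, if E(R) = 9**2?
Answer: -1816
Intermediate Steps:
u(I) = -9 + 2*I/3 (u(I) = -9 + (I + I)/(5 - 2) = -9 + (2*I)/3 = -9 + (2*I)*(1/3) = -9 + 2*I/3)
E(R) = 81
E(u(-4)) - 1*1897 = 81 - 1*1897 = 81 - 1897 = -1816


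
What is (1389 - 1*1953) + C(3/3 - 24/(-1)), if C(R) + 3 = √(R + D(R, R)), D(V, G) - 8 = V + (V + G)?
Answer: -567 + 6*√3 ≈ -556.61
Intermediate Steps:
D(V, G) = 8 + G + 2*V (D(V, G) = 8 + (V + (V + G)) = 8 + (V + (G + V)) = 8 + (G + 2*V) = 8 + G + 2*V)
C(R) = -3 + √(8 + 4*R) (C(R) = -3 + √(R + (8 + R + 2*R)) = -3 + √(R + (8 + 3*R)) = -3 + √(8 + 4*R))
(1389 - 1*1953) + C(3/3 - 24/(-1)) = (1389 - 1*1953) + (-3 + 2*√(2 + (3/3 - 24/(-1)))) = (1389 - 1953) + (-3 + 2*√(2 + (3*(⅓) - 24*(-1)))) = -564 + (-3 + 2*√(2 + (1 + 24))) = -564 + (-3 + 2*√(2 + 25)) = -564 + (-3 + 2*√27) = -564 + (-3 + 2*(3*√3)) = -564 + (-3 + 6*√3) = -567 + 6*√3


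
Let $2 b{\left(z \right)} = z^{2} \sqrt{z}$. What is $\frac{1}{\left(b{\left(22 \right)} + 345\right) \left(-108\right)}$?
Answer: $\frac{115}{42097788} - \frac{121 \sqrt{22}}{63146682} \approx -6.2559 \cdot 10^{-6}$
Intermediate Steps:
$b{\left(z \right)} = \frac{z^{\frac{5}{2}}}{2}$ ($b{\left(z \right)} = \frac{z^{2} \sqrt{z}}{2} = \frac{z^{\frac{5}{2}}}{2}$)
$\frac{1}{\left(b{\left(22 \right)} + 345\right) \left(-108\right)} = \frac{1}{\left(\frac{22^{\frac{5}{2}}}{2} + 345\right) \left(-108\right)} = \frac{1}{\left(\frac{484 \sqrt{22}}{2} + 345\right) \left(-108\right)} = \frac{1}{\left(242 \sqrt{22} + 345\right) \left(-108\right)} = \frac{1}{\left(345 + 242 \sqrt{22}\right) \left(-108\right)} = \frac{1}{-37260 - 26136 \sqrt{22}}$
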